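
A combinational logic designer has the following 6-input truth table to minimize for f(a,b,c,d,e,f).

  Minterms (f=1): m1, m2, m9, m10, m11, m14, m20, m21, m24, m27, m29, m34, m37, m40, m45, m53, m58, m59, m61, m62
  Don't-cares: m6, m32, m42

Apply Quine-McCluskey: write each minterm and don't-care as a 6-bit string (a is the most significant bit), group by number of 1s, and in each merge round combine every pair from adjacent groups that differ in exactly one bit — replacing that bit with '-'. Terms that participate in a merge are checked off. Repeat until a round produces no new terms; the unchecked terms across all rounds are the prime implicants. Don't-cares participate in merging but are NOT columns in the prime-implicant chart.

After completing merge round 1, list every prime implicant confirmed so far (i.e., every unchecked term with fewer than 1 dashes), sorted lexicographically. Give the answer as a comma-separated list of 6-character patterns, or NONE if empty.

size-2^0 implicants → 000001(✓)  000010(✓)  000110(✓)  001001(✓)  001010(✓)  001011(✓)  001110(✓)  010100(✓)  010101(✓)  011000  011011(✓)  011101(✓)  100000(✓)  100010(✓)  100101(✓)  101000(✓)  101010(✓)  101101(✓)  110101(✓)  111010(✓)  111011(✓)  111101(✓)  111110(✓)
size-2^1 implicants → -00010(✓)  -01010(✓)  -10101(✓)  -11011  -11101(✓)  0-1011  00-001  00-010(✓)  00-110(✓)  000-10(✓)  001-10(✓)  0010-1  00101-  01-101(✓)  01010-  1-0101(✓)  1-1010  1-1101(✓)  10-000(✓)  10-010(✓)  10-101(✓)  1000-0(✓)  1010-0(✓)  11-101(✓)  111-10  11101-
size-2^2 implicants → -0-010  -1-101  00--10  1--101  10-0-0
Unchecked terms (primes): -0-010, -1-101, -11011, 0-1011, 00--10, 00-001, 0010-1, 00101-, 01010-, 011000, 1--101, 1-1010, 10-0-0, 111-10, 11101-

011000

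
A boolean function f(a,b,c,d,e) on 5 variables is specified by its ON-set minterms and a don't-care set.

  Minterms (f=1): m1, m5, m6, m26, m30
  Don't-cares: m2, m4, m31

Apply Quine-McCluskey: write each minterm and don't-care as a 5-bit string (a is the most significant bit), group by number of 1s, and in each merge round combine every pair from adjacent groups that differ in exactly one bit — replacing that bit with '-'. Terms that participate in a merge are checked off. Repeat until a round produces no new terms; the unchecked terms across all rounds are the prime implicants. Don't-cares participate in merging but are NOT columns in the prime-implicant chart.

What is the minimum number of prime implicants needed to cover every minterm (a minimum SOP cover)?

3

[col 0] 00001*, 00010*, 00100*, 00101*, 00110*, 11010*, 11110*, 11111*
[col 1] 00-01, 00-10, 001-0, 0010-, 11-10, 1111-
Prime implicants: 00-01, 00-10, 001-0, 0010-, 11-10, 1111-
PI chart (minterm → PIs covering it):
  1 | 00-01  (sole → essential)
  5 | 00-01,0010-
  6 | 00-10,001-0
  26 | 11-10  (sole → essential)
  30 | 11-10,1111-
Essential prime implicants: 00-01, 11-10
Petrick residual → 00-10
Minimum SOP uses 3 PIs: a'b'd'e + a'b'de' + abde'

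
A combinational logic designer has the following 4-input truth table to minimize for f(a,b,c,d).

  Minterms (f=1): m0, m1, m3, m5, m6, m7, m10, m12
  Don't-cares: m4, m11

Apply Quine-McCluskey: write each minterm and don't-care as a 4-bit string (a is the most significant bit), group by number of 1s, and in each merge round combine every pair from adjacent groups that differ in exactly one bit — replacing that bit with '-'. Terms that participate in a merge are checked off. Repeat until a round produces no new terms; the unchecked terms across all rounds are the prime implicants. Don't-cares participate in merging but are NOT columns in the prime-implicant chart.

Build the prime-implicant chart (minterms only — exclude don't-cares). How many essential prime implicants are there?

4

[col 0] 0000*, 0001*, 0011*, 0100*, 0101*, 0110*, 0111*, 1010*, 1011*, 1100*
[col 1] -011, -100, 0-00*, 0-01*, 0-11*, 00-1*, 000-*, 01-0*, 01-1*, 010-*, 011-*, 101-
[col 2] 0--1, 0-0-, 01--
Prime implicants: -011, -100, 0--1, 0-0-, 01--, 101-
PI chart (minterm → PIs covering it):
  0 | 0-0-  (sole → essential)
  1 | 0--1,0-0-
  3 | -011,0--1
  5 | 0--1,0-0-,01--
  6 | 01--  (sole → essential)
  7 | 0--1,01--
  10 | 101-  (sole → essential)
  12 | -100  (sole → essential)
Essential prime implicants: -100, 0-0-, 01--, 101-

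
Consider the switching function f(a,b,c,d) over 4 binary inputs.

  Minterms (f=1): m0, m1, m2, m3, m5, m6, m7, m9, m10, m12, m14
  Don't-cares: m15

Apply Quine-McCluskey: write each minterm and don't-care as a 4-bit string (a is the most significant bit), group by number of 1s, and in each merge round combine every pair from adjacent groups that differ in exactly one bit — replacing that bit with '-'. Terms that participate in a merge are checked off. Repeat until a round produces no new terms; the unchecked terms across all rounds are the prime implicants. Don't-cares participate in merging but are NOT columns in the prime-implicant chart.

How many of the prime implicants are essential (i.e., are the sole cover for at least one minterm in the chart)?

5

size-2^0 implicants → 0000(✓)  0001(✓)  0010(✓)  0011(✓)  0101(✓)  0110(✓)  0111(✓)  1001(✓)  1010(✓)  1100(✓)  1110(✓)  1111(✓)
size-2^1 implicants → -001  -010(✓)  -110(✓)  -111(✓)  0-01(✓)  0-10(✓)  0-11(✓)  00-0(✓)  00-1(✓)  000-(✓)  001-(✓)  01-1(✓)  011-(✓)  1-10(✓)  11-0  111-(✓)
size-2^2 implicants → --10  -11-  0--1  0-1-  00--
Unchecked terms (primes): --10, -001, -11-, 0--1, 0-1-, 00--, 11-0
Minterm coverage:
  m0 ⊆ 00-- [E]
  m1 ⊆ -001,0--1,00--
  m2 ⊆ --10,0-1-,00--
  m3 ⊆ 0--1,0-1-,00--
  m5 ⊆ 0--1 [E]
  m6 ⊆ --10,-11-,0-1-
  m7 ⊆ -11-,0--1,0-1-
  m9 ⊆ -001 [E]
  m10 ⊆ --10 [E]
  m12 ⊆ 11-0 [E]
  m14 ⊆ --10,-11-,11-0
E = {--10, -001, 0--1, 00--, 11-0}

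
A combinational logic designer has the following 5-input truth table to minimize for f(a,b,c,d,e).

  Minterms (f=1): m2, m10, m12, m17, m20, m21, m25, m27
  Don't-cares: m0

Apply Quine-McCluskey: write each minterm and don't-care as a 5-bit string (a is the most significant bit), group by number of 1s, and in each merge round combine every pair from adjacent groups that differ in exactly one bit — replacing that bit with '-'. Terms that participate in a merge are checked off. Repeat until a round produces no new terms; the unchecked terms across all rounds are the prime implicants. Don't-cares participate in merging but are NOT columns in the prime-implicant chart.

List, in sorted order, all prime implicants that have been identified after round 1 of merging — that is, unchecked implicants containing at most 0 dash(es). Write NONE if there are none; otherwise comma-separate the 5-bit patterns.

01100

size-2^0 implicants → 00000(✓)  00010(✓)  01010(✓)  01100  10001(✓)  10100(✓)  10101(✓)  11001(✓)  11011(✓)
size-2^1 implicants → 0-010  000-0  1-001  10-01  1010-  110-1
Unchecked terms (primes): 0-010, 000-0, 01100, 1-001, 10-01, 1010-, 110-1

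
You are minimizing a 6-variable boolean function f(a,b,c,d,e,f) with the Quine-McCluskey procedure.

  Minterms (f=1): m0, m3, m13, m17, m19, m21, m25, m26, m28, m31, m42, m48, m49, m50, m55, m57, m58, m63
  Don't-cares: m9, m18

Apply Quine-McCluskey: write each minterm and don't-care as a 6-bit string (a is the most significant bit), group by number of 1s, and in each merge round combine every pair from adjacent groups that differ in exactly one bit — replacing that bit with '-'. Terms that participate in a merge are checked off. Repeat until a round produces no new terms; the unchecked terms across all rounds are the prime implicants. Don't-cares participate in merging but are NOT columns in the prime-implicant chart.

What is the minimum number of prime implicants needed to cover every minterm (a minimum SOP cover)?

11

[col 0] 000000, 000011*, 001001*, 001101*, 010001*, 010010*, 010011*, 010101*, 011001*, 011010*, 011100, 011111*, 101010*, 110000*, 110001*, 110010*, 110111*, 111001*, 111010*, 111111*
[col 1] -10001*, -10010*, -11001*, -11010*, -11111, 0-0011, 0-1001, 001-01, 01-001*, 01-010*, 010-01, 0100-1, 01001-, 1-1010, 11-001*, 11-010*, 11-111, 1100-0, 11000-
[col 2] -1-001, -1-010
Prime implicants: -1-001, -1-010, -11111, 0-0011, 0-1001, 000000, 001-01, 010-01, 0100-1, 01001-, 011100, 1-1010, 11-111, 1100-0, 11000-
PI chart (minterm → PIs covering it):
  0 | 000000  (sole → essential)
  3 | 0-0011  (sole → essential)
  13 | 001-01  (sole → essential)
  17 | -1-001,010-01,0100-1
  19 | 0-0011,0100-1,01001-
  21 | 010-01  (sole → essential)
  25 | -1-001,0-1001
  26 | -1-010  (sole → essential)
  28 | 011100  (sole → essential)
  31 | -11111  (sole → essential)
  42 | 1-1010  (sole → essential)
  48 | 1100-0,11000-
  49 | -1-001,11000-
  50 | -1-010,1100-0
  55 | 11-111  (sole → essential)
  57 | -1-001  (sole → essential)
  58 | -1-010,1-1010
  63 | -11111,11-111
Essential prime implicants: -1-001, -1-010, -11111, 0-0011, 000000, 001-01, 010-01, 011100, 1-1010, 11-111
Petrick residual → 1100-0
Minimum SOP uses 11 PIs: bd'e'f + bd'ef' + bcdef + a'c'd'ef + a'b'c'd'e'f' + a'b'ce'f + a'bc'e'f + a'bcde'f' + acd'ef' + abdef + abc'd'f'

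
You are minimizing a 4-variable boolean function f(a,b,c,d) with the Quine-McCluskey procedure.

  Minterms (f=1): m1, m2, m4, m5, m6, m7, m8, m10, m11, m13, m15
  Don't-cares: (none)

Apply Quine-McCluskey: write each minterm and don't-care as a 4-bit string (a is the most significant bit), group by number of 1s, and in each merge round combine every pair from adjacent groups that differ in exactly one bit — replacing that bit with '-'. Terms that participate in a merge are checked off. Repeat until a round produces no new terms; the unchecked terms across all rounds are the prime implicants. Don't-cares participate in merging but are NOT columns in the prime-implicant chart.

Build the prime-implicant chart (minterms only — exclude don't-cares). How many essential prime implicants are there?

4

[col 0] 0001*, 0010*, 0100*, 0101*, 0110*, 0111*, 1000*, 1010*, 1011*, 1101*, 1111*
[col 1] -010, -101*, -111*, 0-01, 0-10, 01-0*, 01-1*, 010-*, 011-*, 1-11, 10-0, 101-, 11-1*
[col 2] -1-1, 01--
Prime implicants: -010, -1-1, 0-01, 0-10, 01--, 1-11, 10-0, 101-
PI chart (minterm → PIs covering it):
  1 | 0-01  (sole → essential)
  2 | -010,0-10
  4 | 01--  (sole → essential)
  5 | -1-1,0-01,01--
  6 | 0-10,01--
  7 | -1-1,01--
  8 | 10-0  (sole → essential)
  10 | -010,10-0,101-
  11 | 1-11,101-
  13 | -1-1  (sole → essential)
  15 | -1-1,1-11
Essential prime implicants: -1-1, 0-01, 01--, 10-0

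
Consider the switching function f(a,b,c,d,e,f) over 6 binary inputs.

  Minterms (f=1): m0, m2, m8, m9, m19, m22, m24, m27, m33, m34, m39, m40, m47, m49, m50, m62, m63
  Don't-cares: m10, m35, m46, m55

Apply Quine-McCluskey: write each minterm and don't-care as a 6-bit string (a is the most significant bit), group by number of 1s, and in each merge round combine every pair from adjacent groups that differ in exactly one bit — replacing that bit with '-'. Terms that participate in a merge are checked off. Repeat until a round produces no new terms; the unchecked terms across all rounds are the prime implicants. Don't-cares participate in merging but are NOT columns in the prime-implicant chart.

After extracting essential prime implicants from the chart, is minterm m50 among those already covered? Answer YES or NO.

YES

[col 0] 000000*, 000010*, 001000*, 001001*, 001010*, 010011*, 010110, 011000*, 011011*, 100001*, 100010*, 100011*, 100111*, 101000*, 101110*, 101111*, 110001*, 110010*, 110111*, 111110*, 111111*
[col 1] -00010, -01000, 0-1000, 00-000*, 00-010*, 0000-0*, 0010-0*, 00100-, 01-011, 1-0001, 1-0010, 1-0111*, 1-1110*, 1-1111*, 10-111*, 100-11, 1000-1, 10001-, 10111-*, 11-111*, 11111-*
[col 2] 00-0-0, 1--111, 1-111-
Prime implicants: -00010, -01000, 0-1000, 00-0-0, 00100-, 01-011, 010110, 1--111, 1-0001, 1-0010, 1-111-, 100-11, 1000-1, 10001-
PI chart (minterm → PIs covering it):
  0 | 00-0-0  (sole → essential)
  2 | -00010,00-0-0
  8 | -01000,0-1000,00-0-0,00100-
  9 | 00100-  (sole → essential)
  19 | 01-011  (sole → essential)
  22 | 010110  (sole → essential)
  24 | 0-1000  (sole → essential)
  27 | 01-011  (sole → essential)
  33 | 1-0001,1000-1
  34 | -00010,1-0010,10001-
  39 | 1--111,100-11
  40 | -01000  (sole → essential)
  47 | 1--111,1-111-
  49 | 1-0001  (sole → essential)
  50 | 1-0010  (sole → essential)
  62 | 1-111-  (sole → essential)
  63 | 1--111,1-111-
Essential prime implicants: -01000, 0-1000, 00-0-0, 00100-, 01-011, 010110, 1-0001, 1-0010, 1-111-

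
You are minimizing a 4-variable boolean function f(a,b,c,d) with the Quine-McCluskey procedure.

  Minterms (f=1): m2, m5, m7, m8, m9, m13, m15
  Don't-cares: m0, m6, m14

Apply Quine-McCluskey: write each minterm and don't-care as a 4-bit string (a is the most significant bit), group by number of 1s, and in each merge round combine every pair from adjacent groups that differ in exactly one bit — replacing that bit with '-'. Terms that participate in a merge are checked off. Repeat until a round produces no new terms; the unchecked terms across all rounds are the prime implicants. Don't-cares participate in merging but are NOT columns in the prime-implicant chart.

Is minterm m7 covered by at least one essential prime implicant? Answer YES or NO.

Round 0: 0000✓ 0010✓ 0101✓ 0110✓ 0111✓ 1000✓ 1001✓ 1101✓ 1110✓ 1111✓
Round 1: -000 -101✓ -110✓ -111✓ 0-10 00-0 01-1✓ 011-✓ 1-01 100- 11-1✓ 111-✓
Round 2: -1-1 -11-
PIs = {-000, -1-1, -11-, 0-10, 00-0, 1-01, 100-}
Coverage chart:
  m2: 0-10,00-0
  m5: -1-1 ←essential
  m7: -1-1,-11-
  m8: -000,100-
  m9: 1-01,100-
  m13: -1-1,1-01
  m15: -1-1,-11-
Essential: -1-1

YES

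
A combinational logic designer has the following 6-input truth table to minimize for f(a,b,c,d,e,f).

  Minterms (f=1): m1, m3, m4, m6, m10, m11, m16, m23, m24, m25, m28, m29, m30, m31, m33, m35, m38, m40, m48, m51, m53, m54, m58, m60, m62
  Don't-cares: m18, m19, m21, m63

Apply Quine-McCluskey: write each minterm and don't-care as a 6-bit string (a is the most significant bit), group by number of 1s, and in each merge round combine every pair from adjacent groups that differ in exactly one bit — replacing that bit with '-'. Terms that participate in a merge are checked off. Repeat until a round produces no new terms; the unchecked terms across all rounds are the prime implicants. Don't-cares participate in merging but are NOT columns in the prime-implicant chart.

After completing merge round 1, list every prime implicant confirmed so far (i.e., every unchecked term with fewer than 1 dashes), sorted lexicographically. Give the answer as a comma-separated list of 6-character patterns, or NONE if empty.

size-2^0 implicants → 000001(✓)  000011(✓)  000100(✓)  000110(✓)  001010(✓)  001011(✓)  010000(✓)  010010(✓)  010011(✓)  010101(✓)  010111(✓)  011000(✓)  011001(✓)  011100(✓)  011101(✓)  011110(✓)  011111(✓)  100001(✓)  100011(✓)  100110(✓)  101000  110000(✓)  110011(✓)  110101(✓)  110110(✓)  111010(✓)  111100(✓)  111110(✓)  111111(✓)
size-2^1 implicants → -00001(✓)  -00011(✓)  -00110  -10000  -10011(✓)  -10101  -11100(✓)  -11110(✓)  -11111(✓)  0-0011(✓)  00-011  0000-1(✓)  0001-0  00101-  01-000  01-101(✓)  01-111(✓)  010-11  0100-0  01001-  0101-1(✓)  011-00(✓)  011-01(✓)  01100-(✓)  0111-0(✓)  0111-1(✓)  01110-(✓)  01111-(✓)  1-0011(✓)  1-0110  1000-1(✓)  11-110  111-10  1111-0(✓)  11111-(✓)
size-2^2 implicants → --0011  -000-1  -111-0  -1111-  01-1-1  011-0-  0111--
Unchecked terms (primes): --0011, -000-1, -00110, -10000, -10101, -111-0, -1111-, 00-011, 0001-0, 00101-, 01-000, 01-1-1, 010-11, 0100-0, 01001-, 011-0-, 0111--, 1-0110, 101000, 11-110, 111-10

101000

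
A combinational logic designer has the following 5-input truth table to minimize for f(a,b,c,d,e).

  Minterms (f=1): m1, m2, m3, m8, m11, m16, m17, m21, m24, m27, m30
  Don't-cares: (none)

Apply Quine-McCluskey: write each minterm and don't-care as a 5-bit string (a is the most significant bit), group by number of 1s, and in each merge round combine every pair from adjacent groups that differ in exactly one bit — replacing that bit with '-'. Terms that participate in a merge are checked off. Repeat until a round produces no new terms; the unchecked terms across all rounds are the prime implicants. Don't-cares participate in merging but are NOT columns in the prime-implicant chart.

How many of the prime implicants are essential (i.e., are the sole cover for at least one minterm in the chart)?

5

size-2^0 implicants → 00001(✓)  00010(✓)  00011(✓)  01000(✓)  01011(✓)  10000(✓)  10001(✓)  10101(✓)  11000(✓)  11011(✓)  11110
size-2^1 implicants → -0001  -1000  -1011  0-011  000-1  0001-  1-000  10-01  1000-
Unchecked terms (primes): -0001, -1000, -1011, 0-011, 000-1, 0001-, 1-000, 10-01, 1000-, 11110
Minterm coverage:
  m1 ⊆ -0001,000-1
  m2 ⊆ 0001- [E]
  m3 ⊆ 0-011,000-1,0001-
  m8 ⊆ -1000 [E]
  m11 ⊆ -1011,0-011
  m16 ⊆ 1-000,1000-
  m17 ⊆ -0001,10-01,1000-
  m21 ⊆ 10-01 [E]
  m24 ⊆ -1000,1-000
  m27 ⊆ -1011 [E]
  m30 ⊆ 11110 [E]
E = {-1000, -1011, 0001-, 10-01, 11110}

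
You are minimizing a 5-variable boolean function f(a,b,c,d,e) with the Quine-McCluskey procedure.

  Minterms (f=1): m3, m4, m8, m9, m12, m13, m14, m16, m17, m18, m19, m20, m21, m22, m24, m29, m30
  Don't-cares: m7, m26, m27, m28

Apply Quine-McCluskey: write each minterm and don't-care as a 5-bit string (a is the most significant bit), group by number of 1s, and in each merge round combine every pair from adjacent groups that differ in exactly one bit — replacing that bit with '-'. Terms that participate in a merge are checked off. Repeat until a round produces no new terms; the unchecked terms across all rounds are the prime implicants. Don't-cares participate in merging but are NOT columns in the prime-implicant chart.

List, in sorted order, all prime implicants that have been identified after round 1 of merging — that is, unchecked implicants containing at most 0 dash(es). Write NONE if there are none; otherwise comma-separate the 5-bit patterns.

NONE

size-2^0 implicants → 00011(✓)  00100(✓)  00111(✓)  01000(✓)  01001(✓)  01100(✓)  01101(✓)  01110(✓)  10000(✓)  10001(✓)  10010(✓)  10011(✓)  10100(✓)  10101(✓)  10110(✓)  11000(✓)  11010(✓)  11011(✓)  11100(✓)  11101(✓)  11110(✓)
size-2^1 implicants → -0011  -0100(✓)  -1000(✓)  -1100(✓)  -1101(✓)  -1110(✓)  0-100(✓)  00-11  01-00(✓)  01-01(✓)  0100-(✓)  011-0(✓)  0110-(✓)  1-000(✓)  1-010(✓)  1-011(✓)  1-100(✓)  1-101(✓)  1-110(✓)  10-00(✓)  10-01(✓)  10-10(✓)  100-0(✓)  100-1(✓)  1000-(✓)  1001-(✓)  101-0(✓)  1010-(✓)  11-00(✓)  11-10(✓)  110-0(✓)  1101-(✓)  111-0(✓)  1110-(✓)
size-2^2 implicants → --100  -1-00  -11-0  -110-  01-0-  1--00(✓)  1--10(✓)  1-0-0(✓)  1-01-  1-1-0(✓)  1-10-  10--0(✓)  10-0-  100--  11--0(✓)
size-2^3 implicants → 1---0
Unchecked terms (primes): --100, -0011, -1-00, -11-0, -110-, 00-11, 01-0-, 1---0, 1-01-, 1-10-, 10-0-, 100--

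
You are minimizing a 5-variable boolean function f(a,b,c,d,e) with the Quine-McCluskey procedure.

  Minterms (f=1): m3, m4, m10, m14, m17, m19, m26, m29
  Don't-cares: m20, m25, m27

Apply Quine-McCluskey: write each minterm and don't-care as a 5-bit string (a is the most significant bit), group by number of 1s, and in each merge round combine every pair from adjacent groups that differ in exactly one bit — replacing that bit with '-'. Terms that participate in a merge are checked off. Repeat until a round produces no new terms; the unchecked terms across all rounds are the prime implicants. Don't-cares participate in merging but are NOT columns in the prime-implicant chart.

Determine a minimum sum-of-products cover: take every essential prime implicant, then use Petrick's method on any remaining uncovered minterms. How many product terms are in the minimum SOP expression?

size-2^0 implicants → 00011(✓)  00100(✓)  01010(✓)  01110(✓)  10001(✓)  10011(✓)  10100(✓)  11001(✓)  11010(✓)  11011(✓)  11101(✓)
size-2^1 implicants → -0011  -0100  -1010  01-10  1-001(✓)  1-011(✓)  100-1(✓)  11-01  110-1(✓)  1101-
size-2^2 implicants → 1-0-1
Unchecked terms (primes): -0011, -0100, -1010, 01-10, 1-0-1, 11-01, 1101-
Minterm coverage:
  m3 ⊆ -0011 [E]
  m4 ⊆ -0100 [E]
  m10 ⊆ -1010,01-10
  m14 ⊆ 01-10 [E]
  m17 ⊆ 1-0-1 [E]
  m19 ⊆ -0011,1-0-1
  m26 ⊆ -1010,1101-
  m29 ⊆ 11-01 [E]
E = {-0011, -0100, 01-10, 1-0-1, 11-01}
Petrick residual → -1010
Cover = b'c'de + b'cd'e' + bc'de' + a'bde' + ac'e + abd'e  |cover|=6

6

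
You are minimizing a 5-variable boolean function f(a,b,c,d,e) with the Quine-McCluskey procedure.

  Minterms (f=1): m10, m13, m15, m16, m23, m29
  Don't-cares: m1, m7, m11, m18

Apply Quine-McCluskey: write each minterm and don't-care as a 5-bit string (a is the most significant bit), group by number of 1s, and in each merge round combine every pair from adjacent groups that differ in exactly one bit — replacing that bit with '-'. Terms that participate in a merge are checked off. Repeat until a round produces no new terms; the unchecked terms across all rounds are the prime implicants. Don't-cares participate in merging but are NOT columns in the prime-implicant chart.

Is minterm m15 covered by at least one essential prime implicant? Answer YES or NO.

[col 0] 00001, 00111*, 01010*, 01011*, 01101*, 01111*, 10000*, 10010*, 10111*, 11101*
[col 1] -0111, -1101, 0-111, 01-11, 0101-, 011-1, 100-0
Prime implicants: -0111, -1101, 0-111, 00001, 01-11, 0101-, 011-1, 100-0
PI chart (minterm → PIs covering it):
  10 | 0101-  (sole → essential)
  13 | -1101,011-1
  15 | 0-111,01-11,011-1
  16 | 100-0  (sole → essential)
  23 | -0111  (sole → essential)
  29 | -1101  (sole → essential)
Essential prime implicants: -0111, -1101, 0101-, 100-0

NO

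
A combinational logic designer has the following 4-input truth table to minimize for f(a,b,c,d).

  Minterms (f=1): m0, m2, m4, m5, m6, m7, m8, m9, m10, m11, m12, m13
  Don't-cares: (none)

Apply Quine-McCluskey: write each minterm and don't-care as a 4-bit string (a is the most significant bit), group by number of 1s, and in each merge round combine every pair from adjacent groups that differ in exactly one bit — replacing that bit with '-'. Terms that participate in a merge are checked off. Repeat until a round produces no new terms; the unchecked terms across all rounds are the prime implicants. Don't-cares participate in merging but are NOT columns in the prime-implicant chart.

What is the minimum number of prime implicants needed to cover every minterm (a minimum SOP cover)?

Round 0: 0000✓ 0010✓ 0100✓ 0101✓ 0110✓ 0111✓ 1000✓ 1001✓ 1010✓ 1011✓ 1100✓ 1101✓
Round 1: -000✓ -010✓ -100✓ -101✓ 0-00✓ 0-10✓ 00-0✓ 01-0✓ 01-1✓ 010-✓ 011-✓ 1-00✓ 1-01✓ 10-0✓ 10-1✓ 100-✓ 101-✓ 110-✓
Round 2: --00 -0-0 -10- 0--0 01-- 1-0- 10--
PIs = {--00, -0-0, -10-, 0--0, 01--, 1-0-, 10--}
Coverage chart:
  m0: --00,-0-0,0--0
  m2: -0-0,0--0
  m4: --00,-10-,0--0,01--
  m5: -10-,01--
  m6: 0--0,01--
  m7: 01-- ←essential
  m8: --00,-0-0,1-0-,10--
  m9: 1-0-,10--
  m10: -0-0,10--
  m11: 10-- ←essential
  m12: --00,-10-,1-0-
  m13: -10-,1-0-
Essential: 01--, 10--
Petrick residual → -0-0, -10-
Min cover (4 terms): b'd' + bc' + a'b + ab'

4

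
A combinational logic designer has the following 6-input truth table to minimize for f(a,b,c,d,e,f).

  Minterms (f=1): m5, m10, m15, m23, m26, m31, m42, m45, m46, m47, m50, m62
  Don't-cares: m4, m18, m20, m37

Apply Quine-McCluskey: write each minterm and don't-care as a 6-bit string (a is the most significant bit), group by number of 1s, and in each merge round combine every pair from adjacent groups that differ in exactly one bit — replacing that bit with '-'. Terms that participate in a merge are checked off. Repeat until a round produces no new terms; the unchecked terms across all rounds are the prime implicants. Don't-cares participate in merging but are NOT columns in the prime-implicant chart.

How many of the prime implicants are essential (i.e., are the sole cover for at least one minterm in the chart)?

3

[col 0] 000100*, 000101*, 001010*, 001111*, 010010*, 010100*, 010111*, 011010*, 011111*, 100101*, 101010*, 101101*, 101110*, 101111*, 110010*, 111110*
[col 1] -00101, -01010, -01111, -10010, 0-0100, 0-1010, 0-1111, 00010-, 01-010, 01-111, 1-1110, 10-101, 101-10, 1011-1, 10111-
Prime implicants: -00101, -01010, -01111, -10010, 0-0100, 0-1010, 0-1111, 00010-, 01-010, 01-111, 1-1110, 10-101, 101-10, 1011-1, 10111-
PI chart (minterm → PIs covering it):
  5 | -00101,00010-
  10 | -01010,0-1010
  15 | -01111,0-1111
  23 | 01-111  (sole → essential)
  26 | 0-1010,01-010
  31 | 0-1111,01-111
  42 | -01010,101-10
  45 | 10-101,1011-1
  46 | 1-1110,101-10,10111-
  47 | -01111,1011-1,10111-
  50 | -10010  (sole → essential)
  62 | 1-1110  (sole → essential)
Essential prime implicants: -10010, 01-111, 1-1110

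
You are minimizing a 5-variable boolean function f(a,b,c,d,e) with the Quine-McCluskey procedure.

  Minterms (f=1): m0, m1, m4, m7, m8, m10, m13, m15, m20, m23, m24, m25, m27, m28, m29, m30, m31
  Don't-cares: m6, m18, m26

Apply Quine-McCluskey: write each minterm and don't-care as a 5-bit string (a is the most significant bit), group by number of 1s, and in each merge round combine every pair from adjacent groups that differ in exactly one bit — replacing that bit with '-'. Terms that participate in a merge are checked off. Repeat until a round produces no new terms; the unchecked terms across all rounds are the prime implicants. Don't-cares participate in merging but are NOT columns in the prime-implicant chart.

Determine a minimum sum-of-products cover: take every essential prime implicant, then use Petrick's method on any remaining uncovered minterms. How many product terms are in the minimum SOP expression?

6

size-2^0 implicants → 00000(✓)  00001(✓)  00100(✓)  00110(✓)  00111(✓)  01000(✓)  01010(✓)  01101(✓)  01111(✓)  10010(✓)  10100(✓)  10111(✓)  11000(✓)  11001(✓)  11010(✓)  11011(✓)  11100(✓)  11101(✓)  11110(✓)  11111(✓)
size-2^1 implicants → -0100  -0111(✓)  -1000(✓)  -1010(✓)  -1101(✓)  -1111(✓)  0-000  0-111(✓)  00-00  0000-  001-0  0011-  010-0(✓)  011-1(✓)  1-010  1-100  1-111(✓)  11-00(✓)  11-01(✓)  11-10(✓)  11-11(✓)  110-0(✓)  110-1(✓)  1100-(✓)  1101-(✓)  111-0(✓)  111-1(✓)  1110-(✓)  1111-(✓)
size-2^2 implicants → --111  -10-0  -11-1  11--0(✓)  11--1(✓)  11-0-(✓)  11-1-(✓)  110--(✓)  111--(✓)
size-2^3 implicants → 11---
Unchecked terms (primes): --111, -0100, -10-0, -11-1, 0-000, 00-00, 0000-, 001-0, 0011-, 1-010, 1-100, 11---
Minterm coverage:
  m0 ⊆ 0-000,00-00,0000-
  m1 ⊆ 0000- [E]
  m4 ⊆ -0100,00-00,001-0
  m7 ⊆ --111,0011-
  m8 ⊆ -10-0,0-000
  m10 ⊆ -10-0 [E]
  m13 ⊆ -11-1 [E]
  m15 ⊆ --111,-11-1
  m20 ⊆ -0100,1-100
  m23 ⊆ --111 [E]
  m24 ⊆ -10-0,11---
  m25 ⊆ 11--- [E]
  m27 ⊆ 11--- [E]
  m28 ⊆ 1-100,11---
  m29 ⊆ -11-1,11---
  m30 ⊆ 11--- [E]
  m31 ⊆ --111,-11-1,11---
E = {--111, -10-0, -11-1, 0000-, 11---}
Petrick residual → -0100
Cover = cde + b'cd'e' + bc'e' + bce + a'b'c'd' + ab  |cover|=6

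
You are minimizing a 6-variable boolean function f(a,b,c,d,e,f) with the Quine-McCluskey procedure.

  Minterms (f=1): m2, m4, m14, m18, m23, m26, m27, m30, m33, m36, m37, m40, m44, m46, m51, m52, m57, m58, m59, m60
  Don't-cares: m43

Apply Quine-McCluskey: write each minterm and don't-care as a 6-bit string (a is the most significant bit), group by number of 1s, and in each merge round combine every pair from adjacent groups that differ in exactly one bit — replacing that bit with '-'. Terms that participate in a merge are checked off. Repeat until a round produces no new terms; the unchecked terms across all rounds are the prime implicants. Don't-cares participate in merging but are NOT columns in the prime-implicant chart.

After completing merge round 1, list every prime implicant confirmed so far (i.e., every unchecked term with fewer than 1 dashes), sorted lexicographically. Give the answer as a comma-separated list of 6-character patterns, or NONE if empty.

010111

size-2^0 implicants → 000010(✓)  000100(✓)  001110(✓)  010010(✓)  010111  011010(✓)  011011(✓)  011110(✓)  100001(✓)  100100(✓)  100101(✓)  101000(✓)  101011(✓)  101100(✓)  101110(✓)  110011(✓)  110100(✓)  111001(✓)  111010(✓)  111011(✓)  111100(✓)
size-2^1 implicants → -00100  -01110  -11010(✓)  -11011(✓)  0-0010  0-1110  01-010  011-10  01101-(✓)  1-0100(✓)  1-1011  1-1100(✓)  10-100(✓)  100-01  10010-  101-00  1011-0  11-011  11-100(✓)  1110-1  11101-(✓)
size-2^2 implicants → -1101-  1--100
Unchecked terms (primes): -00100, -01110, -1101-, 0-0010, 0-1110, 01-010, 010111, 011-10, 1--100, 1-1011, 100-01, 10010-, 101-00, 1011-0, 11-011, 1110-1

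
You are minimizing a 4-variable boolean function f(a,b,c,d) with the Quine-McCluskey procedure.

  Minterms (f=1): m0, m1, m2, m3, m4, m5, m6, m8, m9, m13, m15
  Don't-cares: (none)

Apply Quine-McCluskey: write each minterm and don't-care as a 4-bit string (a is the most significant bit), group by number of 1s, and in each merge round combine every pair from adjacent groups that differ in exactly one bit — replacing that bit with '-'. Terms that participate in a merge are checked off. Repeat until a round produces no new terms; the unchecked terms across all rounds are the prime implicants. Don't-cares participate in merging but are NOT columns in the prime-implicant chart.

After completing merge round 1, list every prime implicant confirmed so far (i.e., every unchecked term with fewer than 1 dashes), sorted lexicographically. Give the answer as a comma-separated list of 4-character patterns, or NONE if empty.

NONE

size-2^0 implicants → 0000(✓)  0001(✓)  0010(✓)  0011(✓)  0100(✓)  0101(✓)  0110(✓)  1000(✓)  1001(✓)  1101(✓)  1111(✓)
size-2^1 implicants → -000(✓)  -001(✓)  -101(✓)  0-00(✓)  0-01(✓)  0-10(✓)  00-0(✓)  00-1(✓)  000-(✓)  001-(✓)  01-0(✓)  010-(✓)  1-01(✓)  100-(✓)  11-1
size-2^2 implicants → --01  -00-  0--0  0-0-  00--
Unchecked terms (primes): --01, -00-, 0--0, 0-0-, 00--, 11-1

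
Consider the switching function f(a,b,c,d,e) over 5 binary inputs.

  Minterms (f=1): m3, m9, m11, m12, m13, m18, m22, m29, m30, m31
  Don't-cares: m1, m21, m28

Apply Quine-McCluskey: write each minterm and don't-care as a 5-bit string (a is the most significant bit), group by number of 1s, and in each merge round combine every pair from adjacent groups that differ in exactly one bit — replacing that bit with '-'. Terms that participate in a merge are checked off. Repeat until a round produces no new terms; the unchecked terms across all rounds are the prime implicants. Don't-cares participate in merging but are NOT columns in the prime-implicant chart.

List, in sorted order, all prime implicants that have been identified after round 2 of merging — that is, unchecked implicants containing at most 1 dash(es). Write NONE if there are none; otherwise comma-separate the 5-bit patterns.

01-01, 1-101, 1-110, 10-10

size-2^0 implicants → 00001(✓)  00011(✓)  01001(✓)  01011(✓)  01100(✓)  01101(✓)  10010(✓)  10101(✓)  10110(✓)  11100(✓)  11101(✓)  11110(✓)  11111(✓)
size-2^1 implicants → -1100(✓)  -1101(✓)  0-001(✓)  0-011(✓)  000-1(✓)  01-01  010-1(✓)  0110-(✓)  1-101  1-110  10-10  111-0(✓)  111-1(✓)  1110-(✓)  1111-(✓)
size-2^2 implicants → -110-  0-0-1  111--
Unchecked terms (primes): -110-, 0-0-1, 01-01, 1-101, 1-110, 10-10, 111--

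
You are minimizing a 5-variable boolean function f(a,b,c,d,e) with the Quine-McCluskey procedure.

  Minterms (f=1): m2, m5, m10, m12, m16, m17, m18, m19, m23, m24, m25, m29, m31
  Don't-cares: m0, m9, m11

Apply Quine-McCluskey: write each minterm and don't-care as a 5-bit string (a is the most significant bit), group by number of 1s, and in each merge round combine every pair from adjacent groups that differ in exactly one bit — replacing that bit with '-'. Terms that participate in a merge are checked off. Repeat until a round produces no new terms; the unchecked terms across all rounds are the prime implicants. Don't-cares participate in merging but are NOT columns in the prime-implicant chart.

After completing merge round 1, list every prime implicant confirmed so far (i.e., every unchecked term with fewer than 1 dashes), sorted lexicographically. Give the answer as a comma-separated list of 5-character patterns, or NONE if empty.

[col 0] 00000*, 00010*, 00101, 01001*, 01010*, 01011*, 01100, 10000*, 10001*, 10010*, 10011*, 10111*, 11000*, 11001*, 11101*, 11111*
[col 1] -0000*, -0010*, -1001, 0-010, 000-0*, 010-1, 0101-, 1-000*, 1-001*, 1-111, 10-11, 100-0*, 100-1*, 1000-*, 1001-*, 11-01, 1100-*, 111-1
[col 2] -00-0, 1-00-, 100--
Prime implicants: -00-0, -1001, 0-010, 00101, 010-1, 0101-, 01100, 1-00-, 1-111, 10-11, 100--, 11-01, 111-1

00101, 01100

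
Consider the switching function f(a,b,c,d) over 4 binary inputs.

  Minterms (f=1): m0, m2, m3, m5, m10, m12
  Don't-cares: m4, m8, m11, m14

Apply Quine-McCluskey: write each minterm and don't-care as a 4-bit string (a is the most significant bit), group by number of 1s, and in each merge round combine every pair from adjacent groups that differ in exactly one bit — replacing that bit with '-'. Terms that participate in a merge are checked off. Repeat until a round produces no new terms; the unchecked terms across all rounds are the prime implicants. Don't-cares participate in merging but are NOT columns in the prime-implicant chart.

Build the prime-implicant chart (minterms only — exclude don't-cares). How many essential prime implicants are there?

2

[col 0] 0000*, 0010*, 0011*, 0100*, 0101*, 1000*, 1010*, 1011*, 1100*, 1110*
[col 1] -000*, -010*, -011*, -100*, 0-00*, 00-0*, 001-*, 010-, 1-00*, 1-10*, 10-0*, 101-*, 11-0*
[col 2] --00, -0-0, -01-, 1--0
Prime implicants: --00, -0-0, -01-, 010-, 1--0
PI chart (minterm → PIs covering it):
  0 | --00,-0-0
  2 | -0-0,-01-
  3 | -01-  (sole → essential)
  5 | 010-  (sole → essential)
  10 | -0-0,-01-,1--0
  12 | --00,1--0
Essential prime implicants: -01-, 010-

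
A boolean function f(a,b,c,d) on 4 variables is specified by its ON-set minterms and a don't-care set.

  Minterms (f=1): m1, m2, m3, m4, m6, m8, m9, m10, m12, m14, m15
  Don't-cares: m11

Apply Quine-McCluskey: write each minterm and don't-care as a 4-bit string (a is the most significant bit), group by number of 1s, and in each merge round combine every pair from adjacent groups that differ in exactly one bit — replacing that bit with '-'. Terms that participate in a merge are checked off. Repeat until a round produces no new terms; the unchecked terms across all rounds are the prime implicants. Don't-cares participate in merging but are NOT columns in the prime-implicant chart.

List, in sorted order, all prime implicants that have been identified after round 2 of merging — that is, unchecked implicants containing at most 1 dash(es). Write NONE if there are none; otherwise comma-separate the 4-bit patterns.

NONE

size-2^0 implicants → 0001(✓)  0010(✓)  0011(✓)  0100(✓)  0110(✓)  1000(✓)  1001(✓)  1010(✓)  1011(✓)  1100(✓)  1110(✓)  1111(✓)
size-2^1 implicants → -001(✓)  -010(✓)  -011(✓)  -100(✓)  -110(✓)  0-10(✓)  00-1(✓)  001-(✓)  01-0(✓)  1-00(✓)  1-10(✓)  1-11(✓)  10-0(✓)  10-1(✓)  100-(✓)  101-(✓)  11-0(✓)  111-(✓)
size-2^2 implicants → --10  -0-1  -01-  -1-0  1--0  1-1-  10--
Unchecked terms (primes): --10, -0-1, -01-, -1-0, 1--0, 1-1-, 10--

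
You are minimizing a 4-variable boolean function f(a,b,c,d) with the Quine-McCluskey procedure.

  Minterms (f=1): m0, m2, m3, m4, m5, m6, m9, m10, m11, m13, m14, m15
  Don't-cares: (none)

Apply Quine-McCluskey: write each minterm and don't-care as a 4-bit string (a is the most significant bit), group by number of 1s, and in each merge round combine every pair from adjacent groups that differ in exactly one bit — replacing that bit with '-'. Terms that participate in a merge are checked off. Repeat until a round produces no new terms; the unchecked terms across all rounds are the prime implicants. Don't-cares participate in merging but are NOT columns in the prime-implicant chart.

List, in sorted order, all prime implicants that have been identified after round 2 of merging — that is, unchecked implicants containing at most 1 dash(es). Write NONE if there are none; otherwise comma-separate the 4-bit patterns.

-101, 010-

[col 0] 0000*, 0010*, 0011*, 0100*, 0101*, 0110*, 1001*, 1010*, 1011*, 1101*, 1110*, 1111*
[col 1] -010*, -011*, -101, -110*, 0-00*, 0-10*, 00-0*, 001-*, 01-0*, 010-, 1-01*, 1-10*, 1-11*, 10-1*, 101-*, 11-1*, 111-*
[col 2] --10, -01-, 0--0, 1--1, 1-1-
Prime implicants: --10, -01-, -101, 0--0, 010-, 1--1, 1-1-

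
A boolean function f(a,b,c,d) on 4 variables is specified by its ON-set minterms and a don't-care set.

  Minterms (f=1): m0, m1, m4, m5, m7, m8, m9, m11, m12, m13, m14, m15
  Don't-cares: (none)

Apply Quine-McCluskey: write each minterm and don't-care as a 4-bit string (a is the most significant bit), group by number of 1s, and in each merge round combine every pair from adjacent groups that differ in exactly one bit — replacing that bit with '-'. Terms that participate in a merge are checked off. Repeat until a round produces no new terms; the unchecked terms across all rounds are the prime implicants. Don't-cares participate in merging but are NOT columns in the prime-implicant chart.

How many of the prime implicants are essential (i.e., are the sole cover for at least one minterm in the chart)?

Round 0: 0000✓ 0001✓ 0100✓ 0101✓ 0111✓ 1000✓ 1001✓ 1011✓ 1100✓ 1101✓ 1110✓ 1111✓
Round 1: -000✓ -001✓ -100✓ -101✓ -111✓ 0-00✓ 0-01✓ 000-✓ 01-1✓ 010-✓ 1-00✓ 1-01✓ 1-11✓ 10-1✓ 100-✓ 11-0✓ 11-1✓ 110-✓ 111-✓
Round 2: --00✓ --01✓ -00-✓ -1-1 -10-✓ 0-0-✓ 1--1 1-0-✓ 11--
Round 3: --0-
PIs = {--0-, -1-1, 1--1, 11--}
Coverage chart:
  m0: --0- ←essential
  m1: --0- ←essential
  m4: --0- ←essential
  m5: --0-,-1-1
  m7: -1-1 ←essential
  m8: --0- ←essential
  m9: --0-,1--1
  m11: 1--1 ←essential
  m12: --0-,11--
  m13: --0-,-1-1,1--1,11--
  m14: 11-- ←essential
  m15: -1-1,1--1,11--
Essential: --0-, -1-1, 1--1, 11--

4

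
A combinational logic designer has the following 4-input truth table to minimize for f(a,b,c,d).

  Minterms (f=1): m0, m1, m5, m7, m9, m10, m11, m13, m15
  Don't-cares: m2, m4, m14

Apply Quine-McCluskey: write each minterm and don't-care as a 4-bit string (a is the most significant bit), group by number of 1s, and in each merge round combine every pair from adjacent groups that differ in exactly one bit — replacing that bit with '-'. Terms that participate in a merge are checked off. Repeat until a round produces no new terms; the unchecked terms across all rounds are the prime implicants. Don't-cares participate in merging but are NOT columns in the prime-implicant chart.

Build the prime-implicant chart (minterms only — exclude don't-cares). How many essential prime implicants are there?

1

[col 0] 0000*, 0001*, 0010*, 0100*, 0101*, 0111*, 1001*, 1010*, 1011*, 1101*, 1110*, 1111*
[col 1] -001*, -010, -101*, -111*, 0-00*, 0-01*, 00-0, 000-*, 01-1*, 010-*, 1-01*, 1-10*, 1-11*, 10-1*, 101-*, 11-1*, 111-*
[col 2] --01, -1-1, 0-0-, 1--1, 1-1-
Prime implicants: --01, -010, -1-1, 0-0-, 00-0, 1--1, 1-1-
PI chart (minterm → PIs covering it):
  0 | 0-0-,00-0
  1 | --01,0-0-
  5 | --01,-1-1,0-0-
  7 | -1-1  (sole → essential)
  9 | --01,1--1
  10 | -010,1-1-
  11 | 1--1,1-1-
  13 | --01,-1-1,1--1
  15 | -1-1,1--1,1-1-
Essential prime implicants: -1-1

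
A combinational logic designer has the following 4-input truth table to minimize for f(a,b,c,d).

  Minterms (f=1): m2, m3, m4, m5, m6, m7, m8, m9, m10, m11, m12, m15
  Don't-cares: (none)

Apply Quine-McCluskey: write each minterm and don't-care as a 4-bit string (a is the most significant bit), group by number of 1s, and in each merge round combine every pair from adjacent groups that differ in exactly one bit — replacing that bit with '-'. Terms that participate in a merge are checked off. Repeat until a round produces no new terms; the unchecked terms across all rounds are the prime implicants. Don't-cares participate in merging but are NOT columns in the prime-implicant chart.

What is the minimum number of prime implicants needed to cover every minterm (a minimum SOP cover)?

[col 0] 0010*, 0011*, 0100*, 0101*, 0110*, 0111*, 1000*, 1001*, 1010*, 1011*, 1100*, 1111*
[col 1] -010*, -011*, -100, -111*, 0-10*, 0-11*, 001-*, 01-0*, 01-1*, 010-*, 011-*, 1-00, 1-11*, 10-0*, 10-1*, 100-*, 101-*
[col 2] --11, -01-, 0-1-, 01--, 10--
Prime implicants: --11, -01-, -100, 0-1-, 01--, 1-00, 10--
PI chart (minterm → PIs covering it):
  2 | -01-,0-1-
  3 | --11,-01-,0-1-
  4 | -100,01--
  5 | 01--  (sole → essential)
  6 | 0-1-,01--
  7 | --11,0-1-,01--
  8 | 1-00,10--
  9 | 10--  (sole → essential)
  10 | -01-,10--
  11 | --11,-01-,10--
  12 | -100,1-00
  15 | --11  (sole → essential)
Essential prime implicants: --11, 01--, 10--
Petrick residual → -01-, -100
Minimum SOP uses 5 PIs: cd + b'c + bc'd' + a'b + ab'

5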